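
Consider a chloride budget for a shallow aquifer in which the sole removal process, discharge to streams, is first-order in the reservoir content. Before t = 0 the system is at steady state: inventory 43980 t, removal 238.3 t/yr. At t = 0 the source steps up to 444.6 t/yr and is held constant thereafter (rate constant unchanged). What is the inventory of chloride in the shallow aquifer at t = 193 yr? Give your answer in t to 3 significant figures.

68700 t

τ = M₀/F₀ = 43980/238.3 = 184.6 yr; rate constant k = 1/τ.
New steady state M_∞ = F₁/k = F₁·τ = 444.6 × 184.6 = 82054 t.
M(t) = M_∞ + (M₀ − M_∞)·e^(−t/τ); t/τ = 193/184.6 = 1.046, so e^(−t/τ) = 0.3514.
M(t) = 82054 − 38070 × 0.3514 = 68674 t.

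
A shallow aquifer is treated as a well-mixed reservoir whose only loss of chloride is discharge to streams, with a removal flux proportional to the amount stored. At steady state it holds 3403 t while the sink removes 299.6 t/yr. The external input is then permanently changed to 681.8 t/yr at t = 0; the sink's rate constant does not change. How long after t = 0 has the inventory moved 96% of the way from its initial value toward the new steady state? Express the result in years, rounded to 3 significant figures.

36.6 yr

τ = M₀/F₀ = 3403/299.6 = 11.36 yr.
The remaining gap fraction is e^(−t/τ); 96% covered ⇒ e^(−t/τ) = 0.0400.
t = −τ ln(0.0400) = 11.36 × 3.219 = 36.56 yr.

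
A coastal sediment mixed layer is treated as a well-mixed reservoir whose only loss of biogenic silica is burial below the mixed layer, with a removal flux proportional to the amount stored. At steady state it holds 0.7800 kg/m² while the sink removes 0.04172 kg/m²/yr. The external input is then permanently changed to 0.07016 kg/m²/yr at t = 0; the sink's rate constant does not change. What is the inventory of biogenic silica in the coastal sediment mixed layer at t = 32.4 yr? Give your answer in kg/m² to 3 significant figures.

1.22 kg/m²

Residence time τ = M₀/F₀ = 18.70 yr. The eventual steady state is M_∞ = M₀·(F₁/F₀) = 0.7800 × 0.07016/0.04172 = 1.3117 kg/m².
The anomaly ΔM(t) = M(t) − M_∞ decays as ΔM₀·e^(−t/τ) with ΔM₀ = 0.7800 − 1.3117 = −0.5317 kg/m².
At t = 32.4 yr, e^(−t/τ) = e^(−1.733) = 0.1768, so ΔM = −0.09398 kg/m² and M = 1.3117 − 0.09398 = 1.2177 kg/m².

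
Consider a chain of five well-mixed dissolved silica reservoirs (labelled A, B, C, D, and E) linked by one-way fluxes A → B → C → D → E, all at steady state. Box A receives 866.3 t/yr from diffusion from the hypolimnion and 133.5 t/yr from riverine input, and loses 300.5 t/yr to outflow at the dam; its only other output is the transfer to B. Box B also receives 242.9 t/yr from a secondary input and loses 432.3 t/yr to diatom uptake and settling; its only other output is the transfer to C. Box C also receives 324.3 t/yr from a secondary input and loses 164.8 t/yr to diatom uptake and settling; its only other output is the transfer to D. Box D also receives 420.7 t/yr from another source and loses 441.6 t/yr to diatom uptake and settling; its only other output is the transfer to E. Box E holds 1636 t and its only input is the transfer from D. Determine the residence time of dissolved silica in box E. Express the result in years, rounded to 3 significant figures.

2.52 yr

Box A: F(A→B) = (866.3 + 133.5) − 300.5 = 699.30 t/yr.
Box B: F(B→C) = (699.30 + 242.9) − 432.3 = 509.90 t/yr.
Box C: F(C→D) = (509.90 + 324.3) − 164.8 = 669.40 t/yr.
Box D: F(D→E) = (669.40 + 420.7) − 441.6 = 648.50 t/yr.
Box E throughput = its input = 648.50 t/yr; τ = 1636 / 648.50 = 2.523 yr.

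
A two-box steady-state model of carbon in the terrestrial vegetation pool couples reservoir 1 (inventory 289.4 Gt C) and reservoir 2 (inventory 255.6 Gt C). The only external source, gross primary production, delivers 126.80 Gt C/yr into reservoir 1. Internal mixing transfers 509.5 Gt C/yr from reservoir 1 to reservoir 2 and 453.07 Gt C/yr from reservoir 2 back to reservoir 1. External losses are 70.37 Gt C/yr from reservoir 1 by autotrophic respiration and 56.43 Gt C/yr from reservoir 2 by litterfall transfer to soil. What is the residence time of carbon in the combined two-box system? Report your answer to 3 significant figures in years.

Treat the two boxes together as one reservoir: the mixing fluxes between them are internal recycling, so τ = ΣM / Σ(external losses).
M_total = 289.4 + 255.6 = 545.00 Gt C.
ΣF_external_out = 70.37 + 56.43 = 126.80 Gt C/yr.
τ = M_total / ΣF_ext = 545.00 / 126.80 = 4.298 yr.

4.30 yr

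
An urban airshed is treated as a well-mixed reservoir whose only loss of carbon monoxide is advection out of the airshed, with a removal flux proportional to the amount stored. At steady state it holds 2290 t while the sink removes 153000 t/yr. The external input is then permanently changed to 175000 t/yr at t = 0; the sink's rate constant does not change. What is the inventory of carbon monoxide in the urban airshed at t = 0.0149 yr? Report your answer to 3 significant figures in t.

2500 t

τ = M₀/F₀ = 2290/153000 = 0.01497 yr; rate constant k = 1/τ.
New steady state M_∞ = F₁/k = F₁·τ = 175000 × 0.01497 = 2619.3 t.
M(t) = M_∞ + (M₀ − M_∞)·e^(−t/τ); t/τ = 0.0149/0.01497 = 0.9955, so e^(−t/τ) = 0.3695.
M(t) = 2619.3 − 329.3 × 0.3695 = 2497.6 t.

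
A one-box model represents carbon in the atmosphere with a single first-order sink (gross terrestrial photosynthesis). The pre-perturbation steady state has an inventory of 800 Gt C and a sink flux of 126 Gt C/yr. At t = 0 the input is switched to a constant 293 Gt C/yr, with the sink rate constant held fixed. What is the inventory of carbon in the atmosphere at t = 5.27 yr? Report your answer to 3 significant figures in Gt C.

τ = M₀/F₀ = 800/126 = 6.349 yr; rate constant k = 1/τ.
New steady state M_∞ = F₁/k = F₁·τ = 293 × 6.349 = 1860.3 Gt C.
M(t) = M_∞ + (M₀ − M_∞)·e^(−t/τ); t/τ = 5.27/6.349 = 0.8300, so e^(−t/τ) = 0.4360.
M(t) = 1860.3 − 1060 × 0.4360 = 1398.0 Gt C.

1400 Gt C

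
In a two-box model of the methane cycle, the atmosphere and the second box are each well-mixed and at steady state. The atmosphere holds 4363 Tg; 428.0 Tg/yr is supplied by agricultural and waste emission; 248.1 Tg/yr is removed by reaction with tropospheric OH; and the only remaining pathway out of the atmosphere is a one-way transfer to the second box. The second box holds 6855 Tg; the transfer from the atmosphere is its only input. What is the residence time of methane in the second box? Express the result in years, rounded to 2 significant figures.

38 yr

Balance the atmosphere: ΣF_in = 428.00 Tg/yr.
Transfer to the second box = ΣF_in − (248.1) = 179.90 Tg/yr.
At steady state the output of the second box equals its input, 179.90 Tg/yr.
τ = M / F = 6855 / 179.90 = 38.10 yr.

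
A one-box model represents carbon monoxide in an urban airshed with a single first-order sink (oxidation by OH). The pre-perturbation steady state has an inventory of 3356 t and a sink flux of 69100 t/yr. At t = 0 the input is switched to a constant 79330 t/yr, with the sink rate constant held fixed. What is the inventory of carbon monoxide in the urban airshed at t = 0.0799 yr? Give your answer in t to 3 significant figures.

τ = M₀/F₀ = 3356/69100 = 0.04857 yr; rate constant k = 1/τ.
New steady state M_∞ = F₁/k = F₁·τ = 79330 × 0.04857 = 3852.8 t.
M(t) = M_∞ + (M₀ − M_∞)·e^(−t/τ); t/τ = 0.0799/0.04857 = 1.645, so e^(−t/τ) = 0.1930.
M(t) = 3852.8 − 496.8 × 0.1930 = 3757.0 t.

3760 t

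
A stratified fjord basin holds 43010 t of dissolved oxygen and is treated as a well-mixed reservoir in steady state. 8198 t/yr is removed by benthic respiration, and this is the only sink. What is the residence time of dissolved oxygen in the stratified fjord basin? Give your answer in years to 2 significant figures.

τ = M / F = 43010 / 8198 = 5.246 yr.

5.2 yr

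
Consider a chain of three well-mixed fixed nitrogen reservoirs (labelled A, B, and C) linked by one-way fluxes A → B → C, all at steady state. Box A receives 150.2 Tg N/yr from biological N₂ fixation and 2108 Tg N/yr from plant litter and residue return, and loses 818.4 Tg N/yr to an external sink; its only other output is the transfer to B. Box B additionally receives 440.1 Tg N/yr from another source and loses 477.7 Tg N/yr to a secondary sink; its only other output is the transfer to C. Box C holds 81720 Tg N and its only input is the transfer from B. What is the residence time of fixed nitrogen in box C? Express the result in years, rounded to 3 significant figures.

Box A: F(A→B) = (150.2 + 2108) − 818.4 = 1439.8 Tg N/yr.
Box B: F(B→C) = (1439.8 + 440.1) − 477.7 = 1402.2 Tg N/yr.
Box C throughput = its input = 1402.2 Tg N/yr; τ = 81720 / 1402.2 = 58.28 yr.

58.3 yr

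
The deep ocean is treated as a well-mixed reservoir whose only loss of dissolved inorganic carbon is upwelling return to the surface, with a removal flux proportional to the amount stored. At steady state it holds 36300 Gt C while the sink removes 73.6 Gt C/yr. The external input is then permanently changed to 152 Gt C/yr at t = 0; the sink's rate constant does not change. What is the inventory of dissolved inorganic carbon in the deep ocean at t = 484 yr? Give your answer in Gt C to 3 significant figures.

The sink rate constant is k = F₀/M₀ = 73.6/36300 = 0.002028 yr⁻¹.
Solving dM/dt = F₁ − kM with M(0) = M₀ gives M(t) = F₁/k + (M₀ − F₁/k)·e^(−kt).
F₁/k = 152/0.002028 = 74967 Gt C; kt = 0.002028 × 484 = 0.9813, e^(−kt) = 0.3748.
M(484) = 74967 + (36300 − 74967) × 0.3748 = 74967 − 14490 = 60474 Gt C.

60500 Gt C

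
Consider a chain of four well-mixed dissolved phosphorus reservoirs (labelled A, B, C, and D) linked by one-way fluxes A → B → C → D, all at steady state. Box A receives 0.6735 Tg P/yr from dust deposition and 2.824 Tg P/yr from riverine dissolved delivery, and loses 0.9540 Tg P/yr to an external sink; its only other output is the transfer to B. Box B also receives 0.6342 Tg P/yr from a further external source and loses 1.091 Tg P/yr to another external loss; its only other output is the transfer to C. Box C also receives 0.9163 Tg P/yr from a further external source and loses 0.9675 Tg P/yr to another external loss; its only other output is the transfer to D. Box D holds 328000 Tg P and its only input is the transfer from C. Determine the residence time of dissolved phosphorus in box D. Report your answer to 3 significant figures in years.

Box A: F(A→B) = (0.6735 + 2.824) − 0.9540 = 2.5435 Tg P/yr.
Box B: F(B→C) = (2.5435 + 0.6342) − 1.091 = 2.0867 Tg P/yr.
Box C: F(C→D) = (2.0867 + 0.9163) − 0.9675 = 2.0355 Tg P/yr.
Box D throughput = its input = 2.0355 Tg P/yr; τ = 328000 / 2.0355 = 161100 yr.

161000 yr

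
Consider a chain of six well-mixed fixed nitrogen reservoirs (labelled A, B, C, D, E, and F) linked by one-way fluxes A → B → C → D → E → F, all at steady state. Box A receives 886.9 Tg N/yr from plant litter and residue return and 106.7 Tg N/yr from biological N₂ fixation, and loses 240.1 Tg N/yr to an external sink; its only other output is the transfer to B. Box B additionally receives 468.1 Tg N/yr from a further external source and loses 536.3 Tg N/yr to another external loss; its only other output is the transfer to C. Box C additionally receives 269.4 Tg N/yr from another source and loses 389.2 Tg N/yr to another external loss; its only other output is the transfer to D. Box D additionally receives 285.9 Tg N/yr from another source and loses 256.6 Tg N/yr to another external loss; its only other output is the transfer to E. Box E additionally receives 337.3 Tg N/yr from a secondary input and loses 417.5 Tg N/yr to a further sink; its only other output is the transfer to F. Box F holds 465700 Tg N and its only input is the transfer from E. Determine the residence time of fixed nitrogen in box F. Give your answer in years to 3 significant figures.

Box A: F(A→B) = (886.9 + 106.7) − 240.1 = 753.50 Tg N/yr.
Box B: F(B→C) = (753.50 + 468.1) − 536.3 = 685.30 Tg N/yr.
Box C: F(C→D) = (685.30 + 269.4) − 389.2 = 565.50 Tg N/yr.
Box D: F(D→E) = (565.50 + 285.9) − 256.6 = 594.80 Tg N/yr.
Box E: F(E→F) = (594.80 + 337.3) − 417.5 = 514.60 Tg N/yr.
Box F throughput = its input = 514.60 Tg N/yr; τ = 465700 / 514.60 = 905.0 yr.

905 yr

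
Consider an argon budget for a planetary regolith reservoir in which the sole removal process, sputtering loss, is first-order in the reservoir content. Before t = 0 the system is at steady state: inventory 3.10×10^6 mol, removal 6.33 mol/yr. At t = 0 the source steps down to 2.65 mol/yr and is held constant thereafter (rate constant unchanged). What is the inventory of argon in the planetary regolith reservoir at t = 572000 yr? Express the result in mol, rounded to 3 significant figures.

1.86×10^6 mol

The sink rate constant is k = F₀/M₀ = 6.33/3.10×10^6 = 2.042×10^-6 yr⁻¹.
Solving dM/dt = F₁ − kM with M(0) = M₀ gives M(t) = F₁/k + (M₀ − F₁/k)·e^(−kt).
F₁/k = 2.65/2.042×10^-6 = 1.2978×10^6 mol; kt = 2.042×10^-6 × 572000 = 1.168, e^(−kt) = 0.3110.
M(572000) = 1.2978×10^6 + (3.10×10^6 − 1.2978×10^6) × 0.3110 = 1.2978×10^6 + 560500 = 1.8583×10^6 mol.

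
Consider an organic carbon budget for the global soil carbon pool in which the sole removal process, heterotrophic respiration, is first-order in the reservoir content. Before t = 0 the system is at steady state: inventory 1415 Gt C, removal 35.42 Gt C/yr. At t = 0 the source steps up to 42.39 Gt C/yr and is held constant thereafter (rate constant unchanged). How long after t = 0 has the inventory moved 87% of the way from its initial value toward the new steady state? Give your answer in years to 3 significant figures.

τ = M₀/F₀ = 1415/35.42 = 39.95 yr.
The remaining gap fraction is e^(−t/τ); 87% covered ⇒ e^(−t/τ) = 0.130.
t = −τ ln(0.130) = 39.95 × 2.040 = 81.51 yr.

81.5 yr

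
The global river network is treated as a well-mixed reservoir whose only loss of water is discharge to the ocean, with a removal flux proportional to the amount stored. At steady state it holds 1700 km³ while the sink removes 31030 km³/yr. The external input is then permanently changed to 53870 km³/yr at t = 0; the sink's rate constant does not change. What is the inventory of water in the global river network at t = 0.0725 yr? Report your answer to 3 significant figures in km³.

2620 km³

Residence time τ = M₀/F₀ = 0.05479 yr. The eventual steady state is M_∞ = M₀·(F₁/F₀) = 1700 × 53870/31030 = 2951.3 km³.
The anomaly ΔM(t) = M(t) − M_∞ decays as ΔM₀·e^(−t/τ) with ΔM₀ = 1700 − 2951.3 = −1251 km³.
At t = 0.0725 yr, e^(−t/τ) = e^(−1.323) = 0.2662, so ΔM = −333.2 km³ and M = 2951.3 − 333.2 = 2618.2 km³.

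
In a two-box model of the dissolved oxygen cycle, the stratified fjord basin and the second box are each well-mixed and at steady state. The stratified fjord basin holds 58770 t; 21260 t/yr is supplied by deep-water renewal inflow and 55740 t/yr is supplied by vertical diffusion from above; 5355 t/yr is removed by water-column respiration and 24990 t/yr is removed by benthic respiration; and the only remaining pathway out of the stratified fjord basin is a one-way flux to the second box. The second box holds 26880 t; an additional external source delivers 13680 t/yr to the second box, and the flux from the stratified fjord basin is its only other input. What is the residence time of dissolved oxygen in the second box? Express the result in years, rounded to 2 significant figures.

0.45 yr

Balance the stratified fjord basin: ΣF_in = 21260 + 55740 = 77000 t/yr.
Flux to the second box = ΣF_in − (5355 + 24990) = 46655 t/yr.
Total input to the second box = 46655 + 13680 = 60335 t/yr; at steady state this equals its total output.
τ = M / F = 26880 / 60335 = 0.4455 yr.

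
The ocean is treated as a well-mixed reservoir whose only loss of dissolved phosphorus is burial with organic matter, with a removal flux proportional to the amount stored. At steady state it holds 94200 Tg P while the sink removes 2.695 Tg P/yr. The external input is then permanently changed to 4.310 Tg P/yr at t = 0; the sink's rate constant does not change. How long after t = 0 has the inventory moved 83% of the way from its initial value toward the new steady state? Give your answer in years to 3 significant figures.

τ = M₀/F₀ = 94200/2.695 = 34950 yr.
The remaining gap fraction is e^(−t/τ); 83% covered ⇒ e^(−t/τ) = 0.170.
t = −τ ln(0.170) = 34950 × 1.772 = 61940 yr.

61900 yr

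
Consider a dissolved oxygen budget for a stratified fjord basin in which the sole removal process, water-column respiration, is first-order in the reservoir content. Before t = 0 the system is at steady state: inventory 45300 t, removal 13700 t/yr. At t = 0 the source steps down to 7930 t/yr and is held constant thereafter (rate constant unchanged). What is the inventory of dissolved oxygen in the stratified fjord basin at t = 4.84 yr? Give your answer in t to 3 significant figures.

τ = M₀/F₀ = 45300/13700 = 3.307 yr; rate constant k = 1/τ.
New steady state M_∞ = F₁/k = F₁·τ = 7930 × 3.307 = 26221 t.
M(t) = M_∞ + (M₀ − M_∞)·e^(−t/τ); t/τ = 4.84/3.307 = 1.464, so e^(−t/τ) = 0.2314.
M(t) = 26221 + 19080 × 0.2314 = 30635 t.

30600 t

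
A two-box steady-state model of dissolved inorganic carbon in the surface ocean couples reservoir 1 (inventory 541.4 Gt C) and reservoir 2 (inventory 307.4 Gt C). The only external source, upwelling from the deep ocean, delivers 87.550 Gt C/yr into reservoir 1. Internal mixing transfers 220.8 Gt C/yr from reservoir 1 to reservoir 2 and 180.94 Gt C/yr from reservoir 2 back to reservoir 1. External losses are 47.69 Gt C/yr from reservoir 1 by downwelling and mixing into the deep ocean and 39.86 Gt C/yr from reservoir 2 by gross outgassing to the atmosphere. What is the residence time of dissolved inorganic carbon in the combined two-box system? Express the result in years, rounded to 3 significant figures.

9.70 yr

Residence time in the combined system uses the total inventory and the total *external* removal — internal exchanges between the two boxes cancel.
M_total = 541.4 + 307.4 = 848.80 Gt C.
ΣF_external_out = 47.69 + 39.86 = 87.550 Gt C/yr.
τ = M_total / ΣF_ext = 848.80 / 87.550 = 9.695 yr.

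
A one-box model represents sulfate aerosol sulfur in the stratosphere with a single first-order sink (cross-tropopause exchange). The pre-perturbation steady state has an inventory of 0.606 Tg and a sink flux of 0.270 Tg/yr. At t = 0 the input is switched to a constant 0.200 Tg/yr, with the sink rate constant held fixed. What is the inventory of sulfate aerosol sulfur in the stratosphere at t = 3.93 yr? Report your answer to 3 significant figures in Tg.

0.476 Tg

Residence time τ = M₀/F₀ = 2.244 yr. The eventual steady state is M_∞ = M₀·(F₁/F₀) = 0.606 × 0.200/0.270 = 0.44889 Tg.
The anomaly ΔM(t) = M(t) − M_∞ decays as ΔM₀·e^(−t/τ) with ΔM₀ = 0.606 − 0.44889 = 0.1571 Tg.
At t = 3.93 yr, e^(−t/τ) = e^(−1.751) = 0.1736, so ΔM = 0.02727 Tg and M = 0.44889 + 0.02727 = 0.47616 Tg.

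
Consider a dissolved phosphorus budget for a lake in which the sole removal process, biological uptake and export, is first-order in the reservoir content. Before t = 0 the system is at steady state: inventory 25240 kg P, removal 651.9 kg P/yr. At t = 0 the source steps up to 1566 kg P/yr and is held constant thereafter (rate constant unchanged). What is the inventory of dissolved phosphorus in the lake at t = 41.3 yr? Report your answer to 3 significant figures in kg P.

48500 kg P

Residence time τ = M₀/F₀ = 38.72 yr. The eventual steady state is M_∞ = M₀·(F₁/F₀) = 25240 × 1566/651.9 = 60632 kg P.
The anomaly ΔM(t) = M(t) − M_∞ decays as ΔM₀·e^(−t/τ) with ΔM₀ = 25240 − 60632 = −35390 kg P.
At t = 41.3 yr, e^(−t/τ) = e^(−1.067) = 0.3441, so ΔM = −12180 kg P and M = 60632 − 12180 = 48452 kg P.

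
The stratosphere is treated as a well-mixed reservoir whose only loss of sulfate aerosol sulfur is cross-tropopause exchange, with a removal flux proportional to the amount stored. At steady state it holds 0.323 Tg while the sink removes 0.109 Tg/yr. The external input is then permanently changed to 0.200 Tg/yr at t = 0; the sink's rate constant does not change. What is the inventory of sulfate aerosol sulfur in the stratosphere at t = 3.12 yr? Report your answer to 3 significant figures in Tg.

The sink rate constant is k = F₀/M₀ = 0.109/0.323 = 0.3375 yr⁻¹.
Solving dM/dt = F₁ − kM with M(0) = M₀ gives M(t) = F₁/k + (M₀ − F₁/k)·e^(−kt).
F₁/k = 0.200/0.3375 = 0.59266 Tg; kt = 0.3375 × 3.12 = 1.053, e^(−kt) = 0.3489.
M(3.12) = 0.59266 + (0.323 − 0.59266) × 0.3489 = 0.59266 − 0.09409 = 0.49857 Tg.

0.499 Tg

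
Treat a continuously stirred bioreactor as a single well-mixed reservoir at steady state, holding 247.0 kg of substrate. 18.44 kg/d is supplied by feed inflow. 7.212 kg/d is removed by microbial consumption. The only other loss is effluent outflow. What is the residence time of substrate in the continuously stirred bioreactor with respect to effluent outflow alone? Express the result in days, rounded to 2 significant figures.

22 d

At steady state ΣF_in = ΣF_out.
ΣF_in = 18.440 kg/d.
Effluent outflow flux = ΣF_in − (7.212) = 18.440 − 7.212 = 11.23 kg/d.
τ = M / F = 247.0 / 11.23 = 22.00 d.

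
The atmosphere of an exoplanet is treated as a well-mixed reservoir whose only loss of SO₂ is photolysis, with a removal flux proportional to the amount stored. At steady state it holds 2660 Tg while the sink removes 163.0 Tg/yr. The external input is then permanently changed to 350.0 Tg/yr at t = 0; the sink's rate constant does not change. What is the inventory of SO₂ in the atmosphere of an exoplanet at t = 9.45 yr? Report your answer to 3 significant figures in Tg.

4000 Tg

The sink rate constant is k = F₀/M₀ = 163.0/2660 = 0.06128 yr⁻¹.
Solving dM/dt = F₁ − kM with M(0) = M₀ gives M(t) = F₁/k + (M₀ − F₁/k)·e^(−kt).
F₁/k = 350.0/0.06128 = 5711.7 Tg; kt = 0.06128 × 9.45 = 0.5791, e^(−kt) = 0.5604.
M(9.45) = 5711.7 + (2660 − 5711.7) × 0.5604 = 5711.7 − 1710 = 4001.5 Tg.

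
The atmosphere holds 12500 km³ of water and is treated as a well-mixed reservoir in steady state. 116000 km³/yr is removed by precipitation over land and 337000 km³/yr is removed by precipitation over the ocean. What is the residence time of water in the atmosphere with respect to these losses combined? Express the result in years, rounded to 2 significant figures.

0.028 yr

Total removal = 116000 + 337000 = 453000 km³/yr.
τ = M / ΣF_out = 12500 / 453000 = 0.02759 yr.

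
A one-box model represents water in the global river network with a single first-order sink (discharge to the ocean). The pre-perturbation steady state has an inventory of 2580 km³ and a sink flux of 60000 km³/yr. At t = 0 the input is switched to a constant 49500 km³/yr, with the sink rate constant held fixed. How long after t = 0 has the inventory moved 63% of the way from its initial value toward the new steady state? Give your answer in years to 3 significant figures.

0.0428 yr

τ = M₀/F₀ = 2580/60000 = 0.04300 yr.
The remaining gap fraction is e^(−t/τ); 63% covered ⇒ e^(−t/τ) = 0.370.
t = −τ ln(0.370) = 0.04300 × 0.9943 = 0.04275 yr.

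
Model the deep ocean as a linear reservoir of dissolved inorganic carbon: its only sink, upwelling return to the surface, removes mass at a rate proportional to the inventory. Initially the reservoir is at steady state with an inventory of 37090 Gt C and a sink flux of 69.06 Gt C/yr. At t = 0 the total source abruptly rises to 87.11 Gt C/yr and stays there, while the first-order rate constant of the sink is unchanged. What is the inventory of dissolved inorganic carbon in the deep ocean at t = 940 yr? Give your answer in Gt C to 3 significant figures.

45100 Gt C

Residence time τ = M₀/F₀ = 537.1 yr. The eventual steady state is M_∞ = M₀·(F₁/F₀) = 37090 × 87.11/69.06 = 46784 Gt C.
The anomaly ΔM(t) = M(t) − M_∞ decays as ΔM₀·e^(−t/τ) with ΔM₀ = 37090 − 46784 = −9694 Gt C.
At t = 940 yr, e^(−t/τ) = e^(−1.750) = 0.1737, so ΔM = −1684 Gt C and M = 46784 − 1684 = 45100 Gt C.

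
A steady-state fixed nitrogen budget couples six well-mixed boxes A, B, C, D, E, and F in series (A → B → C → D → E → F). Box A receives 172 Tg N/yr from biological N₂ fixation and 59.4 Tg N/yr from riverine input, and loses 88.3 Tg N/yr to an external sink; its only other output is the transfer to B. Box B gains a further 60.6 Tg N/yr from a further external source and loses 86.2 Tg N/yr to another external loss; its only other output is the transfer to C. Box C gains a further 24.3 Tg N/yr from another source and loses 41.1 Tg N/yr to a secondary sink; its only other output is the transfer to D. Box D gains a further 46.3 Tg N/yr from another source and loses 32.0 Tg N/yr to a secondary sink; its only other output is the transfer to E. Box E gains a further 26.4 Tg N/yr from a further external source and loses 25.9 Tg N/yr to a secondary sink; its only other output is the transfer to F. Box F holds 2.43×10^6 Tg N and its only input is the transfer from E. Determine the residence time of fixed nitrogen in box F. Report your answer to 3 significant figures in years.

21000 yr

Box A: F(A→B) = (172 + 59.4) − 88.3 = 143.10 Tg N/yr.
Box B: F(B→C) = (143.10 + 60.6) − 86.2 = 117.50 Tg N/yr.
Box C: F(C→D) = (117.50 + 24.3) − 41.1 = 100.70 Tg N/yr.
Box D: F(D→E) = (100.70 + 46.3) − 32.0 = 115.00 Tg N/yr.
Box E: F(E→F) = (115.00 + 26.4) − 25.9 = 115.50 Tg N/yr.
Box F throughput = its input = 115.50 Tg N/yr; τ = 2.43×10^6 / 115.50 = 21040 yr.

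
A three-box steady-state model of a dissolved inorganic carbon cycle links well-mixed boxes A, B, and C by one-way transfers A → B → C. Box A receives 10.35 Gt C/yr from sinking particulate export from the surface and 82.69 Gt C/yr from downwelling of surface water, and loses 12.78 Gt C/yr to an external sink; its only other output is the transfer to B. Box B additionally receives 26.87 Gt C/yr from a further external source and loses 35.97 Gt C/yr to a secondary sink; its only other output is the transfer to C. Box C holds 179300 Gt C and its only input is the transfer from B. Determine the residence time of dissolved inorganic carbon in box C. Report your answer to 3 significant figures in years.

2520 yr

Box A: F(A→B) = (10.35 + 82.69) − 12.78 = 80.260 Gt C/yr.
Box B: F(B→C) = (80.260 + 26.87) − 35.97 = 71.160 Gt C/yr.
Box C throughput = its input = 71.160 Gt C/yr; τ = 179300 / 71.160 = 2520 yr.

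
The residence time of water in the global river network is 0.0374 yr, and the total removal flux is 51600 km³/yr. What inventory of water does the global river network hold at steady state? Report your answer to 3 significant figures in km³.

1930 km³

τ = M/F ⇒ M = τ × F = 0.0374 × 51600 = 1930 km³.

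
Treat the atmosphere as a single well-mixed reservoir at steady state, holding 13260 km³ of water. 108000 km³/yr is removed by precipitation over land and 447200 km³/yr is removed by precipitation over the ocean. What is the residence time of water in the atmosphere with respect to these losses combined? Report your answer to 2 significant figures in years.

Total removal = 108000 + 447200 = 555200 km³/yr.
τ = M / ΣF_out = 13260 / 555200 = 0.02388 yr.

0.024 yr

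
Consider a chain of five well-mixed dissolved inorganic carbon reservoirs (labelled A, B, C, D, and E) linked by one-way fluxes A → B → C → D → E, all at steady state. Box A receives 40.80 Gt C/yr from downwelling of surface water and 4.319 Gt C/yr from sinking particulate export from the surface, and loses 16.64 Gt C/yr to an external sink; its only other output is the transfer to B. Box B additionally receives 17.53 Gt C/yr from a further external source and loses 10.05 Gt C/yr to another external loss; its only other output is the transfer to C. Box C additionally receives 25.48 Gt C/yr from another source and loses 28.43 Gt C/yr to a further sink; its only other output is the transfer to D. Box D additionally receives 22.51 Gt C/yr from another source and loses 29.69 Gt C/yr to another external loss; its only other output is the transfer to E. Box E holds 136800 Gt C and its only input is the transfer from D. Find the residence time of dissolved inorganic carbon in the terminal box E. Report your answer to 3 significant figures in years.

Box A: F(A→B) = (40.80 + 4.319) − 16.64 = 28.479 Gt C/yr.
Box B: F(B→C) = (28.479 + 17.53) − 10.05 = 35.959 Gt C/yr.
Box C: F(C→D) = (35.959 + 25.48) − 28.43 = 33.009 Gt C/yr.
Box D: F(D→E) = (33.009 + 22.51) − 29.69 = 25.829 Gt C/yr.
Box E throughput = its input = 25.829 Gt C/yr; τ = 136800 / 25.829 = 5296 yr.

5300 yr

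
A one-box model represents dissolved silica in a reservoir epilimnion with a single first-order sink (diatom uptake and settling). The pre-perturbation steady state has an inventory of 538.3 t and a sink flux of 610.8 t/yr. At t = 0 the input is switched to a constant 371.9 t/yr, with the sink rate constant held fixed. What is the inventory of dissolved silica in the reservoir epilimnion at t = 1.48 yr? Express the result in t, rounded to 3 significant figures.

τ = M₀/F₀ = 538.3/610.8 = 0.8813 yr; rate constant k = 1/τ.
New steady state M_∞ = F₁/k = F₁·τ = 371.9 × 0.8813 = 327.76 t.
M(t) = M_∞ + (M₀ − M_∞)·e^(−t/τ); t/τ = 1.48/0.8813 = 1.679, so e^(−t/τ) = 0.1865.
M(t) = 327.76 + 210.5 × 0.1865 = 367.02 t.

367 t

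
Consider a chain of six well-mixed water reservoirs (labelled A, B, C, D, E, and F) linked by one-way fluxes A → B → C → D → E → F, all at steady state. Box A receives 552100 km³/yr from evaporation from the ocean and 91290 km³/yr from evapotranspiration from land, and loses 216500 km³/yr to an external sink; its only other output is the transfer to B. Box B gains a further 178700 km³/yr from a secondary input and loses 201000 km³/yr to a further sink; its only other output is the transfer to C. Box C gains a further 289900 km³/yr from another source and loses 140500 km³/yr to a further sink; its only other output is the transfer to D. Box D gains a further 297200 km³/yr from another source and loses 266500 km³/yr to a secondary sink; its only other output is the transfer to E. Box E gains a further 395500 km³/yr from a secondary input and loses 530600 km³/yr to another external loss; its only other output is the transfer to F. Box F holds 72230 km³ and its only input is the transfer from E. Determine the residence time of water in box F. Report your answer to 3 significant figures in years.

0.161 yr

Box A: F(A→B) = (552100 + 91290) − 216500 = 426890 km³/yr.
Box B: F(B→C) = (426890 + 178700) − 201000 = 404590 km³/yr.
Box C: F(C→D) = (404590 + 289900) − 140500 = 553990 km³/yr.
Box D: F(D→E) = (553990 + 297200) − 266500 = 584690 km³/yr.
Box E: F(E→F) = (584690 + 395500) − 530600 = 449590 km³/yr.
Box F throughput = its input = 449590 km³/yr; τ = 72230 / 449590 = 0.1607 yr.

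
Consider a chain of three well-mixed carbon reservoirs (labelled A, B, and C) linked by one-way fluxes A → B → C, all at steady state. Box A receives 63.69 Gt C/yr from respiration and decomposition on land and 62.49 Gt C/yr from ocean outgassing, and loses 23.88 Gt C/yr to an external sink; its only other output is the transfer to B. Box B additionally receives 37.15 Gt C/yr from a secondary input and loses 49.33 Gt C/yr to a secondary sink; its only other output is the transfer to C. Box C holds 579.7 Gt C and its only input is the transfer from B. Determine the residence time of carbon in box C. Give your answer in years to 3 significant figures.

Box A: F(A→B) = (63.69 + 62.49) − 23.88 = 102.30 Gt C/yr.
Box B: F(B→C) = (102.30 + 37.15) − 49.33 = 90.120 Gt C/yr.
Box C throughput = its input = 90.120 Gt C/yr; τ = 579.7 / 90.120 = 6.433 yr.

6.43 yr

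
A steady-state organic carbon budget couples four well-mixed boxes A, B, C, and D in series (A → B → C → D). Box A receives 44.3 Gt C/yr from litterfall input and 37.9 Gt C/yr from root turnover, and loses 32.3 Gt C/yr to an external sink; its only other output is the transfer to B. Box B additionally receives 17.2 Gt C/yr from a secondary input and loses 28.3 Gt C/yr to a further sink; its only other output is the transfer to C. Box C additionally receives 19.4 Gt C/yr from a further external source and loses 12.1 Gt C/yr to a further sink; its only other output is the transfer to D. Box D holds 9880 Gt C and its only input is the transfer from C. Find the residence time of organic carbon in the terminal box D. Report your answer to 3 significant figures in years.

214 yr

Box A: F(A→B) = (44.3 + 37.9) − 32.3 = 49.900 Gt C/yr.
Box B: F(B→C) = (49.900 + 17.2) − 28.3 = 38.800 Gt C/yr.
Box C: F(C→D) = (38.800 + 19.4) − 12.1 = 46.100 Gt C/yr.
Box D throughput = its input = 46.100 Gt C/yr; τ = 9880 / 46.100 = 214.3 yr.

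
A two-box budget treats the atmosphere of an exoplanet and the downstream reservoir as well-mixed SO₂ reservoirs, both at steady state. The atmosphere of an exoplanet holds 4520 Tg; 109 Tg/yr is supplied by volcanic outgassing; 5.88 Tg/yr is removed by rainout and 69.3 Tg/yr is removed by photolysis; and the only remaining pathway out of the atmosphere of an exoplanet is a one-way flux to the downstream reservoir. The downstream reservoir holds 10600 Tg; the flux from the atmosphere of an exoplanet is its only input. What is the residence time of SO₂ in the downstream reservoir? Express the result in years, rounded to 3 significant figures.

Balance the atmosphere of an exoplanet: ΣF_in = 109.00 Tg/yr.
Flux to the downstream reservoir = ΣF_in − (5.88 + 69.3) = 33.820 Tg/yr.
At steady state the output of the downstream reservoir equals its input, 33.820 Tg/yr.
τ = M / F = 10600 / 33.820 = 313.4 yr.

313 yr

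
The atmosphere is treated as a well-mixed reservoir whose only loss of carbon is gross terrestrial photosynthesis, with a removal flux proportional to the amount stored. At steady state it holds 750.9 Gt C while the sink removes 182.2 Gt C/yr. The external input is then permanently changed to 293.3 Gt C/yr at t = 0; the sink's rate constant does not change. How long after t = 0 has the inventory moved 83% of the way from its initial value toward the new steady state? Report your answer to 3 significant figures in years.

7.30 yr

τ = M₀/F₀ = 750.9/182.2 = 4.121 yr.
The remaining gap fraction is e^(−t/τ); 83% covered ⇒ e^(−t/τ) = 0.170.
t = −τ ln(0.170) = 4.121 × 1.772 = 7.303 yr.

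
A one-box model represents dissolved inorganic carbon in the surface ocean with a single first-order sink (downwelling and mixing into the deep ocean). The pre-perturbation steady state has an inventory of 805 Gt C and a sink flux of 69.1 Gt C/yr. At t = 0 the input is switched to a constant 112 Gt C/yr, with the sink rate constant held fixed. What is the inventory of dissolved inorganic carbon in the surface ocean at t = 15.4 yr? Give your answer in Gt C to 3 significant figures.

1170 Gt C

τ = M₀/F₀ = 805/69.1 = 11.65 yr; rate constant k = 1/τ.
New steady state M_∞ = F₁/k = F₁·τ = 112 × 11.65 = 1304.8 Gt C.
M(t) = M_∞ + (M₀ − M_∞)·e^(−t/τ); t/τ = 15.4/11.65 = 1.322, so e^(−t/τ) = 0.2666.
M(t) = 1304.8 − 499.8 × 0.2666 = 1171.5 Gt C.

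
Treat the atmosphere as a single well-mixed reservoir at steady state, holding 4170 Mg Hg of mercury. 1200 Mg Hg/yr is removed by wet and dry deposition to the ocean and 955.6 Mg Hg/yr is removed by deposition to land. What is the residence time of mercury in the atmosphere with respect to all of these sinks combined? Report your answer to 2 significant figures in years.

1.9 yr

Total removal flux = 1200 + 955.6 = 2155.6 Mg Hg/yr.
τ = M / ΣF_out = 4170 / 2155.6 = 1.934 yr.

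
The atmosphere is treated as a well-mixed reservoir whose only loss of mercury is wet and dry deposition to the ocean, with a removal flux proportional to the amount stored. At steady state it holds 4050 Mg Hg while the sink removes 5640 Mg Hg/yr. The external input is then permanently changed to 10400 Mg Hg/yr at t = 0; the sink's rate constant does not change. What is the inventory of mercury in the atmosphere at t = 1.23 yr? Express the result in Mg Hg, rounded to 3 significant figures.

The sink rate constant is k = F₀/M₀ = 5640/4050 = 1.393 yr⁻¹.
Solving dM/dt = F₁ − kM with M(0) = M₀ gives M(t) = F₁/k + (M₀ − F₁/k)·e^(−kt).
F₁/k = 10400/1.393 = 7468.1 Mg Hg; kt = 1.393 × 1.23 = 1.713, e^(−kt) = 0.1803.
M(1.23) = 7468.1 + (4050 − 7468.1) × 0.1803 = 7468.1 − 616.4 = 6851.7 Mg Hg.

6850 Mg Hg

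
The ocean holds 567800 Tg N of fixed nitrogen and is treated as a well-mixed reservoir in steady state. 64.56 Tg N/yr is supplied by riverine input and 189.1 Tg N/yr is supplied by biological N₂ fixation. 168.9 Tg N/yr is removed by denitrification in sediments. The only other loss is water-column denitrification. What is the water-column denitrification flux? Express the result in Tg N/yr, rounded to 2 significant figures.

At steady state ΣF_in = ΣF_out.
ΣF_in = 64.56 + 189.1 = 253.66 Tg N/yr.
Water-column denitrification flux = ΣF_in − (168.9) = 253.66 − 168.9 = 84.76 Tg N/yr.

85 Tg N/yr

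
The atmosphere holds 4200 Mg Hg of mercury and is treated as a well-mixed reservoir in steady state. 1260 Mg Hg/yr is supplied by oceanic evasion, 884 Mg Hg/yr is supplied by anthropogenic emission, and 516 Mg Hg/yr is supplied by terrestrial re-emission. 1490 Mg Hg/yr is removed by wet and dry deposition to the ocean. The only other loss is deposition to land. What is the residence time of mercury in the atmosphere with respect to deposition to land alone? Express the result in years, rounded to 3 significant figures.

At steady state ΣF_in = ΣF_out.
ΣF_in = 1260 + 884 + 516 = 2660.0 Mg Hg/yr.
Deposition to land flux = ΣF_in − (1490) = 2660.0 − 1490 = 1170 Mg Hg/yr.
τ = M / F = 4200 / 1170 = 3.590 yr.

3.59 yr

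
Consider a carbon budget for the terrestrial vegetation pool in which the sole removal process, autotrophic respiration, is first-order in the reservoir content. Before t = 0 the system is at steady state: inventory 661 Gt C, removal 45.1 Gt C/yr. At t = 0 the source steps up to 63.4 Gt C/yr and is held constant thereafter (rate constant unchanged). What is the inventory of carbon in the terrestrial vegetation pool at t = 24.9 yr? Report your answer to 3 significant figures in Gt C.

880 Gt C

The sink rate constant is k = F₀/M₀ = 45.1/661 = 0.06823 yr⁻¹.
Solving dM/dt = F₁ − kM with M(0) = M₀ gives M(t) = F₁/k + (M₀ − F₁/k)·e^(−kt).
F₁/k = 63.4/0.06823 = 929.21 Gt C; kt = 0.06823 × 24.9 = 1.699, e^(−kt) = 0.1829.
M(24.9) = 929.21 + (661 − 929.21) × 0.1829 = 929.21 − 49.05 = 880.16 Gt C.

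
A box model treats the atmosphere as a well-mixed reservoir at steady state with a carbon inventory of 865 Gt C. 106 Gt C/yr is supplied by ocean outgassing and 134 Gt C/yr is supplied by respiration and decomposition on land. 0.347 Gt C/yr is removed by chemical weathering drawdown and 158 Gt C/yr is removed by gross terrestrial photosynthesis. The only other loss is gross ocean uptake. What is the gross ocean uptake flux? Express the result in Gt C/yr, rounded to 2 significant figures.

At steady state ΣF_in = ΣF_out.
ΣF_in = 106 + 134 = 240.00 Gt C/yr.
Gross ocean uptake flux = ΣF_in − (0.347 + 158) = 240.00 − 158.3 = 81.65 Gt C/yr.

82 Gt C/yr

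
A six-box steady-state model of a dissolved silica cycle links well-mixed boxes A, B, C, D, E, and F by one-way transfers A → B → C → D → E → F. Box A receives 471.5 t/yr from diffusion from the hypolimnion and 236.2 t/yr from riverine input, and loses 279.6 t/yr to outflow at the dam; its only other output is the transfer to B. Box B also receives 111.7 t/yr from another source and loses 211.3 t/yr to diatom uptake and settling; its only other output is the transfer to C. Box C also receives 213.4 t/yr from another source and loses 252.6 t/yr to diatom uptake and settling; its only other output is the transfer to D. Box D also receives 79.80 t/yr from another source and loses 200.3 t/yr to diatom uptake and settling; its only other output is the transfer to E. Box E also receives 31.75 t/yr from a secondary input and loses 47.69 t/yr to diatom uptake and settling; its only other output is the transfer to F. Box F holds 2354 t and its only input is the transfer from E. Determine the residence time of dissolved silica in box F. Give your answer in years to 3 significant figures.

Box A: F(A→B) = (471.5 + 236.2) − 279.6 = 428.10 t/yr.
Box B: F(B→C) = (428.10 + 111.7) − 211.3 = 328.50 t/yr.
Box C: F(C→D) = (328.50 + 213.4) − 252.6 = 289.30 t/yr.
Box D: F(D→E) = (289.30 + 79.80) − 200.3 = 168.80 t/yr.
Box E: F(E→F) = (168.80 + 31.75) − 47.69 = 152.86 t/yr.
Box F throughput = its input = 152.86 t/yr; τ = 2354 / 152.86 = 15.40 yr.

15.4 yr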